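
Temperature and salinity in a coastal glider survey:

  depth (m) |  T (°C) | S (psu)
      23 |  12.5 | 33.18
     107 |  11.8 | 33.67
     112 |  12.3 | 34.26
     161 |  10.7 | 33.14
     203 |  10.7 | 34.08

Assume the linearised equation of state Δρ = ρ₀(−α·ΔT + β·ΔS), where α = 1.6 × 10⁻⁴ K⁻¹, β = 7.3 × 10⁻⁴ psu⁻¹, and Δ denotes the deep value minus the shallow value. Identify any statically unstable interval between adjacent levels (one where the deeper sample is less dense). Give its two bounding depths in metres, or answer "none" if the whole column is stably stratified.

Evaluate Δρ/ρ₀ = −αΔT + βΔS across each adjacent pair:
  23–107 m: −αΔT+βΔS = −(1.6 × 10⁻⁴)(-0.7)+(7.3 × 10⁻⁴)(+0.49) = 4.7 × 10⁻⁴ → stable
  107–112 m: −αΔT+βΔS = −(1.6 × 10⁻⁴)(+0.5)+(7.3 × 10⁻⁴)(+0.59) = 3.5 × 10⁻⁴ → stable
  112–161 m: −αΔT+βΔS = −(1.6 × 10⁻⁴)(-1.6)+(7.3 × 10⁻⁴)(-1.12) = -5.6 × 10⁻⁴ → UNSTABLE
  161–203 m: −αΔT+βΔS = −(1.6 × 10⁻⁴)(+0.0)+(7.3 × 10⁻⁴)(+0.94) = 6.9 × 10⁻⁴ → stable
The 112–161 m interval has Δρ < 0: lighter water underlies denser water.

112–161 m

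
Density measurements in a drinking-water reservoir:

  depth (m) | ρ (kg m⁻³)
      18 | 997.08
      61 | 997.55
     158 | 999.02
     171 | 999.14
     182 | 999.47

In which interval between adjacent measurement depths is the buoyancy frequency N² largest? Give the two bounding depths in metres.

171–182 m

Compute the density gradient over each adjacent pair:
  18–61 m: Δρ/Δz = 0.47/43 = 0.011 kg m⁻⁴
  61–158 m: Δρ/Δz = 1.47/97 = 0.015 kg m⁻⁴
  158–171 m: Δρ/Δz = 0.12/13 = 9.2 × 10⁻³ kg m⁻⁴
  171–182 m: Δρ/Δz = 0.33/11 = 0.030 kg m⁻⁴
The largest gradient is in the 171–182 m interval — the pycnocline.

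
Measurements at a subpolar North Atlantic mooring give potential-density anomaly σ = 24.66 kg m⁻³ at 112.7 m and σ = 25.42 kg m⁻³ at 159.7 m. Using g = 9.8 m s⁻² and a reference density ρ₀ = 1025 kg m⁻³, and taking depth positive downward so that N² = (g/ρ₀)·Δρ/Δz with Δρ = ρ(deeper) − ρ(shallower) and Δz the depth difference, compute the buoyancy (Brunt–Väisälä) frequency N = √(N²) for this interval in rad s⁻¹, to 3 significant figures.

Δρ = 1025.42 − 1024.66 = 0.76 kg m⁻³ over Δz = 159.7 − 112.7 = 47 m.
N² = (9.8/1025) × (0.76/47) = 1.5460 × 10⁻⁴ s⁻².
N = √(1.5460 × 10⁻⁴) = 0.012434 rad s⁻¹ ≈ 0.0124 rad s⁻¹.

0.0124 rad s⁻¹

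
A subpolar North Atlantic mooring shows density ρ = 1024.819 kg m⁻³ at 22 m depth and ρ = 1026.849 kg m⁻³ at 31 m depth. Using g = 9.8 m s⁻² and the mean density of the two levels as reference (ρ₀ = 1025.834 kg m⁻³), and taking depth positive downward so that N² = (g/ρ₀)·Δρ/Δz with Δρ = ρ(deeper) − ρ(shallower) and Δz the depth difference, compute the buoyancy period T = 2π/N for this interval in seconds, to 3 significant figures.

Δρ = 1026.849 − 1024.819 = 2.030 kg m⁻³ over Δz = 31 − 22 = 9 m.
N² = (9.8/1025.834) × (2.030/9) = 2.1548 × 10⁻³ s⁻².
N = √(2.1548 × 10⁻³) = 0.046420 rad s⁻¹, so T = 2π/N = 135.36 s ≈ 135 s.

135 s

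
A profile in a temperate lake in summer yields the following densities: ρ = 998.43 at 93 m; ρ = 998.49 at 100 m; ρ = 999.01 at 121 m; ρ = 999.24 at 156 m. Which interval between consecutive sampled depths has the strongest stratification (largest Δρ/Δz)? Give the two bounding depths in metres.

Compute the density gradient over each adjacent pair:
  93–100 m: Δρ/Δz = 0.06/7 = 8.6 × 10⁻³ kg m⁻⁴
  100–121 m: Δρ/Δz = 0.52/21 = 0.025 kg m⁻⁴
  121–156 m: Δρ/Δz = 0.23/35 = 6.6 × 10⁻³ kg m⁻⁴
The largest gradient is in the 100–121 m interval — the pycnocline.

100–121 m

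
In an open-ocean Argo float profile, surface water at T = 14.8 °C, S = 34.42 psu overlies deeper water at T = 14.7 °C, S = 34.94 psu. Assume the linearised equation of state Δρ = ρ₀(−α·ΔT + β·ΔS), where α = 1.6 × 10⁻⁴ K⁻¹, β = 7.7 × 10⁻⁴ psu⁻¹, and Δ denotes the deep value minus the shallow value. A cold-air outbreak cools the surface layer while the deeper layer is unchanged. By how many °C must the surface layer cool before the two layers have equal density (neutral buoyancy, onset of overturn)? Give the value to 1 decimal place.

2.6 °C

Neutral buoyancy requires Δρ = 0, i.e. −α(T_deep − T_surf′) + β(S_deep − S_surf) = 0.
T_surf′ = T_deep − (β/α)·ΔS = 14.7 − (7.7 × 10⁻⁴/1.6 × 10⁻⁴)·(+0.52) = 12.197 °C.
Cooling required: 14.8 − (12.197) = 2.603 °C.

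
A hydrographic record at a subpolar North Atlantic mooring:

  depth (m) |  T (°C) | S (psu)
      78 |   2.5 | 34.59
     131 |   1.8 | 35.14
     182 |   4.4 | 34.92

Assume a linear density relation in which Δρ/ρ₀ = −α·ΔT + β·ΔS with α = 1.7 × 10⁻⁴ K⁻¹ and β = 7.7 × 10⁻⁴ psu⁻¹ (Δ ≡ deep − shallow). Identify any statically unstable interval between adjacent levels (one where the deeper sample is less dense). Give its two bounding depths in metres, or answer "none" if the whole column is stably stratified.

131–182 m

Evaluate Δρ/ρ₀ = −αΔT + βΔS across each adjacent pair:
  78–131 m: −αΔT+βΔS = −(1.7 × 10⁻⁴)(-0.7)+(7.7 × 10⁻⁴)(+0.55) = 5.4 × 10⁻⁴ → stable
  131–182 m: −αΔT+βΔS = −(1.7 × 10⁻⁴)(+2.6)+(7.7 × 10⁻⁴)(-0.22) = -6.1 × 10⁻⁴ → UNSTABLE
The 131–182 m interval has Δρ < 0: lighter water underlies denser water.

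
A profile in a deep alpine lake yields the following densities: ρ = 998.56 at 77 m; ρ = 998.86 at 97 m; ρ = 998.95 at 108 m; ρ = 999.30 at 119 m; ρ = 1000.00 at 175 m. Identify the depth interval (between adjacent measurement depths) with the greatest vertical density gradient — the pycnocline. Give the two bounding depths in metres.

Compute the density gradient over each adjacent pair:
  77–97 m: Δρ/Δz = 0.30/20 = 0.015 kg m⁻⁴
  97–108 m: Δρ/Δz = 0.09/11 = 8.2 × 10⁻³ kg m⁻⁴
  108–119 m: Δρ/Δz = 0.35/11 = 0.032 kg m⁻⁴
  119–175 m: Δρ/Δz = 0.70/56 = 0.012 kg m⁻⁴
The largest gradient is in the 108–119 m interval — the pycnocline.

108–119 m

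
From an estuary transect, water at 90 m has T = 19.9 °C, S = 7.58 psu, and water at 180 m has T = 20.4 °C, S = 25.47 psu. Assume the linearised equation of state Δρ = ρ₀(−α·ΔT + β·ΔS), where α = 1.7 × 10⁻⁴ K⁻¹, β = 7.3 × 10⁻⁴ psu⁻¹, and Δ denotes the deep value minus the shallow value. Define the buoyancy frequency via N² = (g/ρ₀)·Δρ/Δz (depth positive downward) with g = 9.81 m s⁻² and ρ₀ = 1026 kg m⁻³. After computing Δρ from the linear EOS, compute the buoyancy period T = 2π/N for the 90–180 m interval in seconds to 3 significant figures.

ΔT = +0.5 K, ΔS = +17.89 psu (deep − shallow).
Δρ/ρ₀ = −αΔT + βΔS = -8.50 × 10⁻⁵ + 0.0130597 = 0.0129747, so Δρ ≈ 13.31 kg m⁻³.
N² = (g/ρ₀)·Δρ/Δz = g·(Δρ/ρ₀)/Δz = 9.81 × 0.0129747 / 90 = 1.4142 × 10⁻³ s⁻².
N = √(1.4142 × 10⁻³) = 0.037606 rad s⁻¹ → T = 2π/N = 167.08 s ≈ 167 s.

167 s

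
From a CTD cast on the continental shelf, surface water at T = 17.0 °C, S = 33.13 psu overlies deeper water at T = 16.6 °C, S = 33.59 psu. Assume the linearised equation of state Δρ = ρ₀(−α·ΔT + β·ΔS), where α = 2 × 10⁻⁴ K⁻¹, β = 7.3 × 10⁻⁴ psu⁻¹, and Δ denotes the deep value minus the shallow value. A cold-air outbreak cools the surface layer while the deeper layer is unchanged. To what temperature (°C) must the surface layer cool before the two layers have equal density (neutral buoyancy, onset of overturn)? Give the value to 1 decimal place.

14.9 °C

Neutral buoyancy requires Δρ = 0, i.e. −α(T_deep − T_surf′) + β(S_deep − S_surf) = 0.
T_surf′ = T_deep − (β/α)·ΔS = 16.6 − (7.3 × 10⁻⁴/2 × 10⁻⁴)·(+0.46) = 14.921 °C.
Cooling required: 17.0 − (14.921) = 2.079 °C.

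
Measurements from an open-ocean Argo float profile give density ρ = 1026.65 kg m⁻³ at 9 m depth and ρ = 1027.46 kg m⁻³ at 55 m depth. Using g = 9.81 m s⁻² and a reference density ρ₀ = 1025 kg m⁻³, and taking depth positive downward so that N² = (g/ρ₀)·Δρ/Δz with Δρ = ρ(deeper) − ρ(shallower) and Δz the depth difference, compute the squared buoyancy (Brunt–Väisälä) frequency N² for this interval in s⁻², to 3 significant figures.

1.69 × 10⁻⁴ s⁻²

Δρ = 1027.46 − 1026.65 = 0.81 kg m⁻³ over Δz = 55 − 9 = 46 m.
N² = (9.81/1025) × (0.81/46) = 1.6853 × 10⁻⁴ s⁻² ≈ 1.69 × 10⁻⁴ s⁻².
A positive N² confirms static stability across the interval.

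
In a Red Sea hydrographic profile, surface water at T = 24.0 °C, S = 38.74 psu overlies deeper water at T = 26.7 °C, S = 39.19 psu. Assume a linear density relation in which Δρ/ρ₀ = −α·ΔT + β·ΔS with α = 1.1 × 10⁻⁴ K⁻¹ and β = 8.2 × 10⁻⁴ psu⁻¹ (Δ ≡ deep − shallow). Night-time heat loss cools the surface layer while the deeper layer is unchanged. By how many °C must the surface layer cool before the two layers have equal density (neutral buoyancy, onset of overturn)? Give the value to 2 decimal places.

Neutral buoyancy requires Δρ = 0, i.e. −α(T_deep − T_surf′) + β(S_deep − S_surf) = 0.
T_surf′ = T_deep − (β/α)·ΔS = 26.7 − (8.2 × 10⁻⁴/1.1 × 10⁻⁴)·(+0.45) = 23.3455 °C.
Cooling required: 24.0 − (23.3455) = 0.6545 °C.

0.65 °C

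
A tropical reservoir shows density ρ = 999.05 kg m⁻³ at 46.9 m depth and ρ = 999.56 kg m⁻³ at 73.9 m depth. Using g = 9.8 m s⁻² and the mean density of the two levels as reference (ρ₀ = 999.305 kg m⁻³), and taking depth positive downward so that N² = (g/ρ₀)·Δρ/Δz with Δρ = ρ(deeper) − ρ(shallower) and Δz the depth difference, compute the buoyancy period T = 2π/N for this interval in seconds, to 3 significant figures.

462 s

Δρ = 999.56 − 999.05 = 0.51 kg m⁻³ over Δz = 73.9 − 46.9 = 27 m.
N² = (9.8/999.305) × (0.51/27) = 1.8524 × 10⁻⁴ s⁻².
N = √(1.8524 × 10⁻⁴) = 0.013610 rad s⁻¹, so T = 2π/N = 461.66 s ≈ 462 s.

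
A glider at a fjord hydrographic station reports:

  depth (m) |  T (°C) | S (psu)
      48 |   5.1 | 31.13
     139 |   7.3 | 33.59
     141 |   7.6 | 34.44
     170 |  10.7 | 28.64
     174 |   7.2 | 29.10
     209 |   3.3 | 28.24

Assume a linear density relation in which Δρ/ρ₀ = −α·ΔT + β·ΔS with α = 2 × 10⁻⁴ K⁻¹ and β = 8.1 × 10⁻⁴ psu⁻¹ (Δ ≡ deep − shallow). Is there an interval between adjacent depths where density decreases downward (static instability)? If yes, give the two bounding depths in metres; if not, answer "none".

141–170 m

Evaluate Δρ/ρ₀ = −αΔT + βΔS across each adjacent pair:
  48–139 m: −αΔT+βΔS = −(2 × 10⁻⁴)(+2.2)+(8.1 × 10⁻⁴)(+2.46) = 1.6 × 10⁻³ → stable
  139–141 m: −αΔT+βΔS = −(2 × 10⁻⁴)(+0.3)+(8.1 × 10⁻⁴)(+0.85) = 6.3 × 10⁻⁴ → stable
  141–170 m: −αΔT+βΔS = −(2 × 10⁻⁴)(+3.1)+(8.1 × 10⁻⁴)(-5.80) = -5.3 × 10⁻³ → UNSTABLE
  170–174 m: −αΔT+βΔS = −(2 × 10⁻⁴)(-3.5)+(8.1 × 10⁻⁴)(+0.46) = 1.1 × 10⁻³ → stable
  174–209 m: −αΔT+βΔS = −(2 × 10⁻⁴)(-3.9)+(8.1 × 10⁻⁴)(-0.86) = 8.3 × 10⁻⁵ → stable
The 141–170 m interval has Δρ < 0: lighter water underlies denser water.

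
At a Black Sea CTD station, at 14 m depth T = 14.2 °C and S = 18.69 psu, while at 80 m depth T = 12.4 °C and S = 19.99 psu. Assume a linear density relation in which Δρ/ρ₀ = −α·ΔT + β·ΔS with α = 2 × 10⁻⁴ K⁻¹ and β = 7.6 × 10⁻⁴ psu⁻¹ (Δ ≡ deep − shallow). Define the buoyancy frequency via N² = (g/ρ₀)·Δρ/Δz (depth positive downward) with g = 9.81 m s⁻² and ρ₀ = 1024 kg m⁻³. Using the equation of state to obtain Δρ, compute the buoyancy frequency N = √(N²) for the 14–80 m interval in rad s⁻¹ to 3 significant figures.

0.0142 rad s⁻¹

ΔT = -1.8 K, ΔS = +1.30 psu (deep − shallow).
Δρ/ρ₀ = −αΔT + βΔS = 3.60 × 10⁻⁴ + 9.88 × 10⁻⁴ = 1.348 × 10⁻³, so Δρ ≈ 1.380 kg m⁻³.
N² = (g/ρ₀)·Δρ/Δz = g·(Δρ/ρ₀)/Δz = 9.81 × 1.348 × 10⁻³ / 66 = 2.0036 × 10⁻⁴ s⁻².
N = √(2.0036 × 10⁻⁴) = 0.014155 rad s⁻¹ ≈ 0.0142 rad s⁻¹.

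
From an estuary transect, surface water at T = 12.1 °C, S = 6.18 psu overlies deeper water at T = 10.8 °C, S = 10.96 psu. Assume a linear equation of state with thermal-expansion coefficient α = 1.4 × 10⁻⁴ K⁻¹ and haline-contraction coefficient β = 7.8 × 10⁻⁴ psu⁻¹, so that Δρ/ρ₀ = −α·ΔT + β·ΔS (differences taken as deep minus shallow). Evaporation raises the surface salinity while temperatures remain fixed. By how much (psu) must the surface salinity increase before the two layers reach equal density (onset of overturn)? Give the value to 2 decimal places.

Neutral buoyancy requires −α(T_deep − T_surf) + β(S_deep − S_surf′) = 0.
S_surf′ = S_deep − (α/β)·ΔT = 10.96 − (1.4 × 10⁻⁴/7.8 × 10⁻⁴)·(-1.3) = 11.1933 psu.
Increase required: 11.1933 − 6.18 = 5.0133 psu.

5.01 psu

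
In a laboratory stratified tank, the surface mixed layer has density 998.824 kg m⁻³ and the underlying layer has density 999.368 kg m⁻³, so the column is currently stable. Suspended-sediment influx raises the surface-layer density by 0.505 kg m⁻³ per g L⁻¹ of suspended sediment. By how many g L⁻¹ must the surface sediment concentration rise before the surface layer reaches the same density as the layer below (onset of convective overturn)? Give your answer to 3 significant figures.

Density deficit of the surface layer: 999.368 − 998.824 = 0.544 kg m⁻³.
Required change = 0.544 / 0.505 = 1.08 g L⁻¹.

1.08 g L⁻¹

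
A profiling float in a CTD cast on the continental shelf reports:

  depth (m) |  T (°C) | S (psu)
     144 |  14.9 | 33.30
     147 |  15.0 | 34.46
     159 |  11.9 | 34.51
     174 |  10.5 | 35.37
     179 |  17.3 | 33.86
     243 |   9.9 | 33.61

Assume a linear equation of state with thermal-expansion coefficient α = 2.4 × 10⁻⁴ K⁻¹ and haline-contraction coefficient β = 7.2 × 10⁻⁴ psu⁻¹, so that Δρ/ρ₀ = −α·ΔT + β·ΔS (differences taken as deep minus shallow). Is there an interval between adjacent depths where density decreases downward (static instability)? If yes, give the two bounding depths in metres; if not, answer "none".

Evaluate Δρ/ρ₀ = −αΔT + βΔS across each adjacent pair:
  144–147 m: −αΔT+βΔS = −(2.4 × 10⁻⁴)(+0.1)+(7.2 × 10⁻⁴)(+1.16) = 8.1 × 10⁻⁴ → stable
  147–159 m: −αΔT+βΔS = −(2.4 × 10⁻⁴)(-3.1)+(7.2 × 10⁻⁴)(+0.05) = 7.8 × 10⁻⁴ → stable
  159–174 m: −αΔT+βΔS = −(2.4 × 10⁻⁴)(-1.4)+(7.2 × 10⁻⁴)(+0.86) = 9.6 × 10⁻⁴ → stable
  174–179 m: −αΔT+βΔS = −(2.4 × 10⁻⁴)(+6.8)+(7.2 × 10⁻⁴)(-1.51) = -2.7 × 10⁻³ → UNSTABLE
  179–243 m: −αΔT+βΔS = −(2.4 × 10⁻⁴)(-7.4)+(7.2 × 10⁻⁴)(-0.25) = 1.6 × 10⁻³ → stable
The 174–179 m interval has Δρ < 0: lighter water underlies denser water.

174–179 m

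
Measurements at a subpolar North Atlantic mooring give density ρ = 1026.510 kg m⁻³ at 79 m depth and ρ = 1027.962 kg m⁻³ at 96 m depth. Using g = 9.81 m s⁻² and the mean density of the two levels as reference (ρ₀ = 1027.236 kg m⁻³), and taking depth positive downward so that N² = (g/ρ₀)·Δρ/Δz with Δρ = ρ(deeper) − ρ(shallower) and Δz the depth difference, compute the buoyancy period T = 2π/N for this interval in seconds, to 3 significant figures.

220 s

Δρ = 1027.962 − 1026.510 = 1.452 kg m⁻³ over Δz = 96 − 79 = 17 m.
N² = (9.81/1027.236) × (1.452/17) = 8.1567 × 10⁻⁴ s⁻².
N = √(8.1567 × 10⁻⁴) = 0.028560 rad s⁻¹, so T = 2π/N = 220.00 s ≈ 220 s.
N² > 0, so the interval is statically stable.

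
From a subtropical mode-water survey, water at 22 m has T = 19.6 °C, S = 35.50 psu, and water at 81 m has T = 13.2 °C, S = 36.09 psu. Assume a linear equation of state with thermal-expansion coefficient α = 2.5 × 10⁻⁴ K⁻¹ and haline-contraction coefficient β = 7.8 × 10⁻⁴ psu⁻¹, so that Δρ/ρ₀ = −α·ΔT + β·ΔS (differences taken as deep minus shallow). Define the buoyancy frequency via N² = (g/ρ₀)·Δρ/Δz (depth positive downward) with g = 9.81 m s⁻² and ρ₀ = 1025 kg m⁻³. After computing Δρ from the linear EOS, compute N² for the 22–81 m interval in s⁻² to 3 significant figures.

ΔT = -6.4 K, ΔS = +0.59 psu (deep − shallow).
Δρ/ρ₀ = −αΔT + βΔS = 1.60 × 10⁻³ + 4.602 × 10⁻⁴ = 2.0602 × 10⁻³, so Δρ ≈ 2.112 kg m⁻³.
N² = (g/ρ₀)·Δρ/Δz = g·(Δρ/ρ₀)/Δz = 9.81 × 2.0602 × 10⁻³ / 59 = 3.4255 × 10⁻⁴ s⁻² ≈ 3.43 × 10⁻⁴ s⁻².

3.43 × 10⁻⁴ s⁻²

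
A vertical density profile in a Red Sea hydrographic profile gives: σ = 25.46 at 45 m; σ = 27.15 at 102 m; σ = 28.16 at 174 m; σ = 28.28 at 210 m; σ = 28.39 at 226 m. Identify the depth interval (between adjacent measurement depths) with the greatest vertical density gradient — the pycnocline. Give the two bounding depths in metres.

Compute the density gradient over each adjacent pair:
  45–102 m: Δρ/Δz = 1.69/57 = 0.030 kg m⁻⁴
  102–174 m: Δρ/Δz = 1.01/72 = 0.014 kg m⁻⁴
  174–210 m: Δρ/Δz = 0.12/36 = 3.3 × 10⁻³ kg m⁻⁴
  210–226 m: Δρ/Δz = 0.11/16 = 6.9 × 10⁻³ kg m⁻⁴
The largest gradient is in the 45–102 m interval — the pycnocline.

45–102 m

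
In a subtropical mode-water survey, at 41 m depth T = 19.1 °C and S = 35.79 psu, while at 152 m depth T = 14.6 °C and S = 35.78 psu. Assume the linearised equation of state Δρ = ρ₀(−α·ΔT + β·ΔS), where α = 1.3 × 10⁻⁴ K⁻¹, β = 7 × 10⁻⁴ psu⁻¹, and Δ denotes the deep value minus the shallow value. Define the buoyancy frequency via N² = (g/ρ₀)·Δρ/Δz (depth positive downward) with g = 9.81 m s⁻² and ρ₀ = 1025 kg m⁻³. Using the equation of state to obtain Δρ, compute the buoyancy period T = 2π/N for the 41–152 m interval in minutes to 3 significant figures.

ΔT = -4.5 K, ΔS = -0.01 psu (deep − shallow).
Δρ/ρ₀ = −αΔT + βΔS = 5.85 × 10⁻⁴ − 7.00 × 10⁻⁶ = 5.78 × 10⁻⁴, so Δρ ≈ 0.5924 kg m⁻³.
N² = (g/ρ₀)·Δρ/Δz = g·(Δρ/ρ₀)/Δz = 9.81 × 5.78 × 10⁻⁴ / 111 = 5.1083 × 10⁻⁵ s⁻².
N = √(5.1083 × 10⁻⁵) = 7.1472 × 10⁻³ rad s⁻¹ → T = 2π/N = 879.11 s = 14.652 min ≈ 14.7 min.

14.7 min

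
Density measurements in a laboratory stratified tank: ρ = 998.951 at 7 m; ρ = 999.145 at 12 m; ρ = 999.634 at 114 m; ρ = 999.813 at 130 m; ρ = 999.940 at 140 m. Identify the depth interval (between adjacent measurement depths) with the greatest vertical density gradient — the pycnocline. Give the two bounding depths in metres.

Compute the density gradient over each adjacent pair:
  7–12 m: Δρ/Δz = 0.194/5 = 0.039 kg m⁻⁴
  12–114 m: Δρ/Δz = 0.489/102 = 4.8 × 10⁻³ kg m⁻⁴
  114–130 m: Δρ/Δz = 0.179/16 = 0.011 kg m⁻⁴
  130–140 m: Δρ/Δz = 0.127/10 = 0.013 kg m⁻⁴
The largest gradient is in the 7–12 m interval — the pycnocline.

7–12 m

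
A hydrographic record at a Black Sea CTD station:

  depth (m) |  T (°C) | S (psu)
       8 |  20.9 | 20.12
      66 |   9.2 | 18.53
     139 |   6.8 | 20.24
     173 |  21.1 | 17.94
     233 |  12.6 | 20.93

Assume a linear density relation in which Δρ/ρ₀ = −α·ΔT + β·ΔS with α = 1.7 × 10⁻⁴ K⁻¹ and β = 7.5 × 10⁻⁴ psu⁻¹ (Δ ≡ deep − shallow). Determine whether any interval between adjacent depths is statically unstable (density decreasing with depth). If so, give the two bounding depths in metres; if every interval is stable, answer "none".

Evaluate Δρ/ρ₀ = −αΔT + βΔS across each adjacent pair:
  8–66 m: −αΔT+βΔS = −(1.7 × 10⁻⁴)(-11.7)+(7.5 × 10⁻⁴)(-1.59) = 8.0 × 10⁻⁴ → stable
  66–139 m: −αΔT+βΔS = −(1.7 × 10⁻⁴)(-2.4)+(7.5 × 10⁻⁴)(+1.71) = 1.7 × 10⁻³ → stable
  139–173 m: −αΔT+βΔS = −(1.7 × 10⁻⁴)(+14.3)+(7.5 × 10⁻⁴)(-2.30) = -4.2 × 10⁻³ → UNSTABLE
  173–233 m: −αΔT+βΔS = −(1.7 × 10⁻⁴)(-8.5)+(7.5 × 10⁻⁴)(+2.99) = 3.7 × 10⁻³ → stable
The 139–173 m interval has Δρ < 0: lighter water underlies denser water.

139–173 m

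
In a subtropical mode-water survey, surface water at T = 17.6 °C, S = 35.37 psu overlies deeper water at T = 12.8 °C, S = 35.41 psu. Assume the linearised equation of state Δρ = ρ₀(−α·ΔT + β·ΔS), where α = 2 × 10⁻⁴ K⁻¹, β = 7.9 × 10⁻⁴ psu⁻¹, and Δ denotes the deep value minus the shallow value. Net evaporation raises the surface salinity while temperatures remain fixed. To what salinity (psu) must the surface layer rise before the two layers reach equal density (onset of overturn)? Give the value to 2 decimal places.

Neutral buoyancy requires −α(T_deep − T_surf) + β(S_deep − S_surf′) = 0.
S_surf′ = S_deep − (α/β)·ΔT = 35.41 − (2 × 10⁻⁴/7.9 × 10⁻⁴)·(-4.8) = 36.6252 psu.
Increase required: 36.6252 − 35.37 = 1.2552 psu.

36.63 psu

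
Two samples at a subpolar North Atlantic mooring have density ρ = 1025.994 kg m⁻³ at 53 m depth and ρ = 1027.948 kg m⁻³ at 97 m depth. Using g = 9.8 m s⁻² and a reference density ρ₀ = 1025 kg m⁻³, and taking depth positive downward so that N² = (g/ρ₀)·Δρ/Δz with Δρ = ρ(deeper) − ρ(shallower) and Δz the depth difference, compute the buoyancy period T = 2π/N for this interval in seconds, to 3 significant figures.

Δρ = 1027.948 − 1025.994 = 1.954 kg m⁻³ over Δz = 97 − 53 = 44 m.
N² = (9.8/1025) × (1.954/44) = 4.2459 × 10⁻⁴ s⁻².
N = √(4.2459 × 10⁻⁴) = 0.020606 rad s⁻¹, so T = 2π/N = 304.92 s ≈ 305 s.
N² > 0, so the interval is statically stable.

305 s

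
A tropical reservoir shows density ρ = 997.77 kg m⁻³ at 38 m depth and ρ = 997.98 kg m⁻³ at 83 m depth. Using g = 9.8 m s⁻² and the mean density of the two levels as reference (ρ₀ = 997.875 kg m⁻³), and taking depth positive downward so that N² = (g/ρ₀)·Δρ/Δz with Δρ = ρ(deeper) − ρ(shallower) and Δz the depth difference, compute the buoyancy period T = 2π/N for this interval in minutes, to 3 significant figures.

Δρ = 997.98 − 997.77 = 0.21 kg m⁻³ over Δz = 83 − 38 = 45 m.
N² = (9.8/997.875) × (0.21/45) = 4.5831 × 10⁻⁵ s⁻².
N = √(4.5831 × 10⁻⁵) = 6.7699 × 10⁻³ rad s⁻¹, so T = 2π/N = 928.11 s = 15.469 min ≈ 15.5 min.

15.5 min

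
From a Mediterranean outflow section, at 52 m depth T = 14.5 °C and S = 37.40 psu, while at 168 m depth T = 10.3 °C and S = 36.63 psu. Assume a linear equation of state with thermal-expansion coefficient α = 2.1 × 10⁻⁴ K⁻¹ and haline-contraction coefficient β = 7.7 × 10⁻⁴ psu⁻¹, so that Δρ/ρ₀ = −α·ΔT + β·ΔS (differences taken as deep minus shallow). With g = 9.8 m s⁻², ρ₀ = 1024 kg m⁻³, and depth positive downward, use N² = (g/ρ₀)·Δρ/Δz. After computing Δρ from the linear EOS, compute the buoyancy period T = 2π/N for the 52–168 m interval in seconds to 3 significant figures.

1.27 × 10³ s

ΔT = -4.2 K, ΔS = -0.77 psu (deep − shallow).
Δρ/ρ₀ = −αΔT + βΔS = 8.82 × 10⁻⁴ − 5.929 × 10⁻⁴ = 2.891 × 10⁻⁴, so Δρ ≈ 0.2960 kg m⁻³.
N² = (g/ρ₀)·Δρ/Δz = g·(Δρ/ρ₀)/Δz = 9.8 × 2.891 × 10⁻⁴ / 116 = 2.4424 × 10⁻⁵ s⁻².
N = √(2.4424 × 10⁻⁵) = 4.9421 × 10⁻³ rad s⁻¹ → T = 2π/N = 1.2714 × 10³ s ≈ 1.27 × 10³ s.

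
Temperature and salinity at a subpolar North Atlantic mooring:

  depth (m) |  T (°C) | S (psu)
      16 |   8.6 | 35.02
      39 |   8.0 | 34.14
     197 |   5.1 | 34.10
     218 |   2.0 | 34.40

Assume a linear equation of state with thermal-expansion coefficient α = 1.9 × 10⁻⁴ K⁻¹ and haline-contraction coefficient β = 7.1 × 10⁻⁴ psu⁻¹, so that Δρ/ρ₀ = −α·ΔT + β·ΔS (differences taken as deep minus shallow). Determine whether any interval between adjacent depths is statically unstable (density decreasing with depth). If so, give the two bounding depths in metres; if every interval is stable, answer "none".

16–39 m

Evaluate Δρ/ρ₀ = −αΔT + βΔS across each adjacent pair:
  16–39 m: −αΔT+βΔS = −(1.9 × 10⁻⁴)(-0.6)+(7.1 × 10⁻⁴)(-0.88) = -5.1 × 10⁻⁴ → UNSTABLE
  39–197 m: −αΔT+βΔS = −(1.9 × 10⁻⁴)(-2.9)+(7.1 × 10⁻⁴)(-0.04) = 5.2 × 10⁻⁴ → stable
  197–218 m: −αΔT+βΔS = −(1.9 × 10⁻⁴)(-3.1)+(7.1 × 10⁻⁴)(+0.30) = 8.0 × 10⁻⁴ → stable
The 16–39 m interval has Δρ < 0: lighter water underlies denser water.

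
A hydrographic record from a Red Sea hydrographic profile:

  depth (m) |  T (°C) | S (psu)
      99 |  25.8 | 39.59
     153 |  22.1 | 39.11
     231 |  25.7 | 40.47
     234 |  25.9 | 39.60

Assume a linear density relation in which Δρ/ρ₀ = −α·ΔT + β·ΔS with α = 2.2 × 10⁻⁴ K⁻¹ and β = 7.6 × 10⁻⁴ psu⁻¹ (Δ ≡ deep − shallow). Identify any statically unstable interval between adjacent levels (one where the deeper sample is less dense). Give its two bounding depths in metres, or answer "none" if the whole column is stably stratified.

Evaluate Δρ/ρ₀ = −αΔT + βΔS across each adjacent pair:
  99–153 m: −αΔT+βΔS = −(2.2 × 10⁻⁴)(-3.7)+(7.6 × 10⁻⁴)(-0.48) = 4.5 × 10⁻⁴ → stable
  153–231 m: −αΔT+βΔS = −(2.2 × 10⁻⁴)(+3.6)+(7.6 × 10⁻⁴)(+1.36) = 2.4 × 10⁻⁴ → stable
  231–234 m: −αΔT+βΔS = −(2.2 × 10⁻⁴)(+0.2)+(7.6 × 10⁻⁴)(-0.87) = -7.1 × 10⁻⁴ → UNSTABLE
The 231–234 m interval has Δρ < 0: lighter water underlies denser water.

231–234 m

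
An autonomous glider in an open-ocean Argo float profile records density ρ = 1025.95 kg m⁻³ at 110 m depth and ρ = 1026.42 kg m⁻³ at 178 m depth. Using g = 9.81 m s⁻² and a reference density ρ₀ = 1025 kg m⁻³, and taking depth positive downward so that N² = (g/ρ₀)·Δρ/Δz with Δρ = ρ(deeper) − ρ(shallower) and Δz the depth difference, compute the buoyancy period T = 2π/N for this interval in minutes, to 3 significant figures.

12.9 min

Δρ = 1026.42 − 1025.95 = 0.47 kg m⁻³ over Δz = 178 − 110 = 68 m.
N² = (9.81/1025) × (0.47/68) = 6.6151 × 10⁻⁵ s⁻².
N = √(6.6151 × 10⁻⁵) = 8.1333 × 10⁻³ rad s⁻¹, so T = 2π/N = 772.53 s = 12.875 min ≈ 12.9 min.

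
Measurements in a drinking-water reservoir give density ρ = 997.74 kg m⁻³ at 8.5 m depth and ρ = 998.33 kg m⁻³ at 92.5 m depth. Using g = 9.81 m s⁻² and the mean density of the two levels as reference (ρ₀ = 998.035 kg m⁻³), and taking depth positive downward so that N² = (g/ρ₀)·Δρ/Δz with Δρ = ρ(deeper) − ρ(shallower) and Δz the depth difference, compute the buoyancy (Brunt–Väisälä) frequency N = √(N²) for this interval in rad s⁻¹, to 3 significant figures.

Δρ = 998.33 − 997.74 = 0.59 kg m⁻³ over Δz = 92.5 − 8.5 = 84 m.
N² = (9.81/998.035) × (0.59/84) = 6.9039 × 10⁻⁵ s⁻².
N = √(6.9039 × 10⁻⁵) = 8.3090 × 10⁻³ rad s⁻¹ ≈ 8.31 × 10⁻³ rad s⁻¹.

8.31 × 10⁻³ rad s⁻¹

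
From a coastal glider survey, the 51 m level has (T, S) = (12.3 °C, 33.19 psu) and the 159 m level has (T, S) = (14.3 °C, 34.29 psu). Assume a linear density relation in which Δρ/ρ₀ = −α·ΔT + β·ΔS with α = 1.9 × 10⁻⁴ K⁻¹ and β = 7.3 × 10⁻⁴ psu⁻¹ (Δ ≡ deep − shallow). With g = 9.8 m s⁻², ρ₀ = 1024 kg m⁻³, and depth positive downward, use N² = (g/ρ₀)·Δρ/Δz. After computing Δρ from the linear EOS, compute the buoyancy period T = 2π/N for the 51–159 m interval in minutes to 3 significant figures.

ΔT = +2.0 K, ΔS = +1.10 psu (deep − shallow).
Δρ/ρ₀ = −αΔT + βΔS = -3.80 × 10⁻⁴ + 8.03 × 10⁻⁴ = 4.23 × 10⁻⁴, so Δρ ≈ 0.4332 kg m⁻³.
N² = (g/ρ₀)·Δρ/Δz = g·(Δρ/ρ₀)/Δz = 9.8 × 4.23 × 10⁻⁴ / 108 = 3.8383 × 10⁻⁵ s⁻².
N = √(3.8383 × 10⁻⁵) = 6.1954 × 10⁻³ rad s⁻¹ → T = 2π/N = 1.0142 × 10³ s = 16.903 min ≈ 16.9 min.

16.9 min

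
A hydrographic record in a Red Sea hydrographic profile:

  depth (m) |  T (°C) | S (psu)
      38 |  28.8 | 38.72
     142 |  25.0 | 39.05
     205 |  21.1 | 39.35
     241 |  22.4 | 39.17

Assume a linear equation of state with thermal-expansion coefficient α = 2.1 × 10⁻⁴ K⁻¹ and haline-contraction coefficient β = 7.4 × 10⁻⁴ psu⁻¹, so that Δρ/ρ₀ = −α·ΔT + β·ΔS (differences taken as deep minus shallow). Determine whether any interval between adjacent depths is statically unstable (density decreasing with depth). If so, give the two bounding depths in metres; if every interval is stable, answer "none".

Evaluate Δρ/ρ₀ = −αΔT + βΔS across each adjacent pair:
  38–142 m: −αΔT+βΔS = −(2.1 × 10⁻⁴)(-3.8)+(7.4 × 10⁻⁴)(+0.33) = 1.0 × 10⁻³ → stable
  142–205 m: −αΔT+βΔS = −(2.1 × 10⁻⁴)(-3.9)+(7.4 × 10⁻⁴)(+0.30) = 1.0 × 10⁻³ → stable
  205–241 m: −αΔT+βΔS = −(2.1 × 10⁻⁴)(+1.3)+(7.4 × 10⁻⁴)(-0.18) = -4.1 × 10⁻⁴ → UNSTABLE
The 205–241 m interval has Δρ < 0: lighter water underlies denser water.

205–241 m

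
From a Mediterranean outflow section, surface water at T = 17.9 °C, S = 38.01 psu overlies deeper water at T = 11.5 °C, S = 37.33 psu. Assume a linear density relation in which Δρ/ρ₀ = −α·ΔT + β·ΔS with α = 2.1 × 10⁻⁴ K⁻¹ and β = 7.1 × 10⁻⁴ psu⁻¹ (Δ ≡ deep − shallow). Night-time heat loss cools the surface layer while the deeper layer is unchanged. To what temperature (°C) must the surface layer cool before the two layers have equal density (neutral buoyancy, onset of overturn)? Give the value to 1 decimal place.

13.8 °C

Neutral buoyancy requires Δρ = 0, i.e. −α(T_deep − T_surf′) + β(S_deep − S_surf) = 0.
T_surf′ = T_deep − (β/α)·ΔS = 11.5 − (7.1 × 10⁻⁴/2.1 × 10⁻⁴)·(-0.68) = 13.799 °C.
Cooling required: 17.9 − (13.799) = 4.101 °C.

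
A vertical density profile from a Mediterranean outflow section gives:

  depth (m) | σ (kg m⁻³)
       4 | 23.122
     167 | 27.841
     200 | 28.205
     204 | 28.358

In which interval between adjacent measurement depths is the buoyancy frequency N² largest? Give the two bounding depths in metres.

Compute the density gradient over each adjacent pair:
  4–167 m: Δρ/Δz = 4.719/163 = 0.029 kg m⁻⁴
  167–200 m: Δρ/Δz = 0.364/33 = 0.011 kg m⁻⁴
  200–204 m: Δρ/Δz = 0.153/4 = 0.038 kg m⁻⁴
The largest gradient is in the 200–204 m interval — the pycnocline.

200–204 m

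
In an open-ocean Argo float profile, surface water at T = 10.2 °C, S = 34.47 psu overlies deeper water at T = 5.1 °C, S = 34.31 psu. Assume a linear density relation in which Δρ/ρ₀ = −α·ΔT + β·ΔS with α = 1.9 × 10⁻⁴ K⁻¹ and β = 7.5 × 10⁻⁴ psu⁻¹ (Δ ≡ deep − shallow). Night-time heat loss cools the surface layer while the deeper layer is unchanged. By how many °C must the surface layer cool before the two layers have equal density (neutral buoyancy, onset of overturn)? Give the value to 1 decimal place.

4.5 °C

Neutral buoyancy requires Δρ = 0, i.e. −α(T_deep − T_surf′) + β(S_deep − S_surf) = 0.
T_surf′ = T_deep − (β/α)·ΔS = 5.1 − (7.5 × 10⁻⁴/1.9 × 10⁻⁴)·(-0.16) = 5.732 °C.
Cooling required: 10.2 − (5.732) = 4.468 °C.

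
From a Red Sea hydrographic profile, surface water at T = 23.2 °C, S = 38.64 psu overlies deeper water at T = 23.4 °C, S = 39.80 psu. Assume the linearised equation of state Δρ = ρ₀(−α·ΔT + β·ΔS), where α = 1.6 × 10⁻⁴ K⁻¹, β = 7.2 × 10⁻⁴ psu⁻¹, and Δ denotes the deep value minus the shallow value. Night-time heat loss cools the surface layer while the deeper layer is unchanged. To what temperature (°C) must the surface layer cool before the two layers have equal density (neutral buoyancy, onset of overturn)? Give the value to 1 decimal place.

18.2 °C

Neutral buoyancy requires Δρ = 0, i.e. −α(T_deep − T_surf′) + β(S_deep − S_surf) = 0.
T_surf′ = T_deep − (β/α)·ΔS = 23.4 − (7.2 × 10⁻⁴/1.6 × 10⁻⁴)·(+1.16) = 18.180 °C.
Cooling required: 23.2 − (18.180) = 5.020 °C.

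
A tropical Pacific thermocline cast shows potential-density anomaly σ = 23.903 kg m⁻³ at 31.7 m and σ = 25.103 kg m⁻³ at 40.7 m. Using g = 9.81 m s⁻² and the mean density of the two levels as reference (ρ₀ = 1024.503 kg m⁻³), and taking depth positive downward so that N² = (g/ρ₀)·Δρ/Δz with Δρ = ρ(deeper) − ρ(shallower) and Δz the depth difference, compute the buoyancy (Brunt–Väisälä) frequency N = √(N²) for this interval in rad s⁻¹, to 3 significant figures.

Δρ = 1025.103 − 1023.903 = 1.200 kg m⁻³ over Δz = 40.7 − 31.7 = 9 m.
N² = (9.81/1024.503) × (1.200/9) = 1.2767 × 10⁻³ s⁻².
N = √(1.2767 × 10⁻³) = 0.035731 rad s⁻¹ ≈ 0.0357 rad s⁻¹.
N² > 0, so the interval is statically stable.

0.0357 rad s⁻¹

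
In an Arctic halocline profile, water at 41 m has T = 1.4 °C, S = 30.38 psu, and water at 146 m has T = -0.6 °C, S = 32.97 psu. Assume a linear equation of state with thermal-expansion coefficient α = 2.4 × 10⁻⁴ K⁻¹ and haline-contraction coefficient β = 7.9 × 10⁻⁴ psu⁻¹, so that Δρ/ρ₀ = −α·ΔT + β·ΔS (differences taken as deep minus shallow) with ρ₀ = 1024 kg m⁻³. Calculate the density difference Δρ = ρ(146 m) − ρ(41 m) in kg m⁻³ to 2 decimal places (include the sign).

+2.59 kg m⁻³

ΔT = -2.0 K, ΔS = +2.59 psu (deep − shallow).
Δρ/ρ₀ = −(2.4 × 10⁻⁴)(-2.0) + (7.9 × 10⁻⁴)(+2.59) = 2.5261 × 10⁻³.
Δρ = 1024 × (2.5261 × 10⁻³) = +2.59 kg m⁻³.
Positive Δρ: denser below, stable.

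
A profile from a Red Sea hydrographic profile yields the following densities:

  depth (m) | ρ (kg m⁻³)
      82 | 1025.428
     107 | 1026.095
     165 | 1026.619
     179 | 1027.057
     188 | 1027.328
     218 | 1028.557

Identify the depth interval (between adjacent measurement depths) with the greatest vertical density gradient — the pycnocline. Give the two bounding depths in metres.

Compute the density gradient over each adjacent pair:
  82–107 m: Δρ/Δz = 0.667/25 = 0.027 kg m⁻⁴
  107–165 m: Δρ/Δz = 0.524/58 = 9.0 × 10⁻³ kg m⁻⁴
  165–179 m: Δρ/Δz = 0.438/14 = 0.031 kg m⁻⁴
  179–188 m: Δρ/Δz = 0.271/9 = 0.030 kg m⁻⁴
  188–218 m: Δρ/Δz = 1.229/30 = 0.041 kg m⁻⁴
The largest gradient is in the 188–218 m interval — the pycnocline.

188–218 m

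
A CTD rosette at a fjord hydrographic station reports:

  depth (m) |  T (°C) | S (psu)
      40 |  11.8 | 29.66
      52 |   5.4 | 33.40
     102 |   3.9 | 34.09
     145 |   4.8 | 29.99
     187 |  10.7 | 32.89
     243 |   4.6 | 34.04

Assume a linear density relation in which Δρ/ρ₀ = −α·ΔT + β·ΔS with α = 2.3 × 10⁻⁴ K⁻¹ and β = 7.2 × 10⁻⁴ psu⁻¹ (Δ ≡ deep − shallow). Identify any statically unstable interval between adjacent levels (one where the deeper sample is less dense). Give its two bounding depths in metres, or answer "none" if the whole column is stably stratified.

102–145 m

Evaluate Δρ/ρ₀ = −αΔT + βΔS across each adjacent pair:
  40–52 m: −αΔT+βΔS = −(2.3 × 10⁻⁴)(-6.4)+(7.2 × 10⁻⁴)(+3.74) = 4.2 × 10⁻³ → stable
  52–102 m: −αΔT+βΔS = −(2.3 × 10⁻⁴)(-1.5)+(7.2 × 10⁻⁴)(+0.69) = 8.4 × 10⁻⁴ → stable
  102–145 m: −αΔT+βΔS = −(2.3 × 10⁻⁴)(+0.9)+(7.2 × 10⁻⁴)(-4.10) = -3.2 × 10⁻³ → UNSTABLE
  145–187 m: −αΔT+βΔS = −(2.3 × 10⁻⁴)(+5.9)+(7.2 × 10⁻⁴)(+2.90) = 7.3 × 10⁻⁴ → stable
  187–243 m: −αΔT+βΔS = −(2.3 × 10⁻⁴)(-6.1)+(7.2 × 10⁻⁴)(+1.15) = 2.2 × 10⁻³ → stable
The 102–145 m interval has Δρ < 0: lighter water underlies denser water.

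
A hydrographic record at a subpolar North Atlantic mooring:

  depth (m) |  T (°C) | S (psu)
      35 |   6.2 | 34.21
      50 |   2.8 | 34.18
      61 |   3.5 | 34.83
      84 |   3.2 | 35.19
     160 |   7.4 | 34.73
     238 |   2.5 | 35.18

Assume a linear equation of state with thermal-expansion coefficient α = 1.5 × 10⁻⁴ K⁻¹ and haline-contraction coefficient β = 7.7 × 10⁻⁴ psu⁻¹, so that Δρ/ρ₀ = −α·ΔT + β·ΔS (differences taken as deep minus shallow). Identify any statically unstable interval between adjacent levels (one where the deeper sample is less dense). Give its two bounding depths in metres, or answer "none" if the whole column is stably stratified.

Evaluate Δρ/ρ₀ = −αΔT + βΔS across each adjacent pair:
  35–50 m: −αΔT+βΔS = −(1.5 × 10⁻⁴)(-3.4)+(7.7 × 10⁻⁴)(-0.03) = 4.9 × 10⁻⁴ → stable
  50–61 m: −αΔT+βΔS = −(1.5 × 10⁻⁴)(+0.7)+(7.7 × 10⁻⁴)(+0.65) = 4.0 × 10⁻⁴ → stable
  61–84 m: −αΔT+βΔS = −(1.5 × 10⁻⁴)(-0.3)+(7.7 × 10⁻⁴)(+0.36) = 3.2 × 10⁻⁴ → stable
  84–160 m: −αΔT+βΔS = −(1.5 × 10⁻⁴)(+4.2)+(7.7 × 10⁻⁴)(-0.46) = -9.8 × 10⁻⁴ → UNSTABLE
  160–238 m: −αΔT+βΔS = −(1.5 × 10⁻⁴)(-4.9)+(7.7 × 10⁻⁴)(+0.45) = 1.1 × 10⁻³ → stable
The 84–160 m interval has Δρ < 0: lighter water underlies denser water.

84–160 m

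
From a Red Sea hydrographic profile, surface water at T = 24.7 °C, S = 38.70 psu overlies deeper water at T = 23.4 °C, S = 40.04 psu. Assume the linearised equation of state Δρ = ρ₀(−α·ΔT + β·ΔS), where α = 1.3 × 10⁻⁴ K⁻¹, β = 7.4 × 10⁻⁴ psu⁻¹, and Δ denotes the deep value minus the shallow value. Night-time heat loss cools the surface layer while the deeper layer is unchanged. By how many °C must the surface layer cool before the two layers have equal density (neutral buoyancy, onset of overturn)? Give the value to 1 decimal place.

8.9 °C

Neutral buoyancy requires Δρ = 0, i.e. −α(T_deep − T_surf′) + β(S_deep − S_surf) = 0.
T_surf′ = T_deep − (β/α)·ΔS = 23.4 − (7.4 × 10⁻⁴/1.3 × 10⁻⁴)·(+1.34) = 15.772 °C.
Cooling required: 24.7 − (15.772) = 8.928 °C.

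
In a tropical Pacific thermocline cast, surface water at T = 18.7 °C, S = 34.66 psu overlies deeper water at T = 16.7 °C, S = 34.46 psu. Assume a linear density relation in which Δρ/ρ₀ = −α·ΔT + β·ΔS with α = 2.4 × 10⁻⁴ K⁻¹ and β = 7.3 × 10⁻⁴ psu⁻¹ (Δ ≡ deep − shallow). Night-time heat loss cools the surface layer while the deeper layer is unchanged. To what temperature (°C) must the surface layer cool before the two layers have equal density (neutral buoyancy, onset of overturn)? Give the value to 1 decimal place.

Neutral buoyancy requires Δρ = 0, i.e. −α(T_deep − T_surf′) + β(S_deep − S_surf) = 0.
T_surf′ = T_deep − (β/α)·ΔS = 16.7 − (7.3 × 10⁻⁴/2.4 × 10⁻⁴)·(-0.20) = 17.308 °C.
Cooling required: 18.7 − (17.308) = 1.392 °C.

17.3 °C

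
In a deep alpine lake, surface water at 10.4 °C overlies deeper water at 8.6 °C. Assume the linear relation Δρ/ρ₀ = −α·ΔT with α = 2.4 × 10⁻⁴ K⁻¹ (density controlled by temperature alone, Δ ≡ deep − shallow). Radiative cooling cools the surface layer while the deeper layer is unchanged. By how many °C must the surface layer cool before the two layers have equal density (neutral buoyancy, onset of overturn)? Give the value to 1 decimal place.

With temperature the only control, equal density requires T_surf′ = T_deep.
T_surf′ = 8.6 °C.
Cooling required: 10.4 − 8.6 = 1.8 °C.

1.8 °C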